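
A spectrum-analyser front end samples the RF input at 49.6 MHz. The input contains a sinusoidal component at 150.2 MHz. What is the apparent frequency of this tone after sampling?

1.4 MHz

150.2 MHz mod fs = 1.4 MHz.
1.4 MHz ≤ fs/2 = 24.8 MHz, appears at 1.4 MHz.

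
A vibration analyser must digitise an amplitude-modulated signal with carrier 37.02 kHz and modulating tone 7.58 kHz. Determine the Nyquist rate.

AM sidebands sit at fc ± fm = 29.44 kHz and 44.6 kHz.
Highest-frequency component: 44.6 kHz.
Nyquist rate = 2 × 44.6 kHz = 89.2 kHz.

89.2 kHz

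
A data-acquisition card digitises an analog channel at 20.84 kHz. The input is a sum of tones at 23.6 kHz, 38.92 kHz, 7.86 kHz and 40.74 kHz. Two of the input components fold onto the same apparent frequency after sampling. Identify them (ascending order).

fs/2 = 10.42 kHz.
23.6 kHz mod fs = 2.76 kHz.
2.76 kHz ≤ fs/2 = 10.42 kHz, appears at 2.76 kHz.
38.92 kHz mod fs = 18.08 kHz.
18.08 kHz > fs/2 = 10.42 kHz, folds to fs − 18.08 kHz = 2.76 kHz.
7.86 kHz ≤ fs/2 = 10.42 kHz, passes unchanged.
40.74 kHz mod fs = 19.9 kHz.
19.9 kHz > fs/2 = 10.42 kHz, folds to fs − 19.9 kHz = 0.94 kHz.
23.6 kHz and 38.92 kHz both map to 2.76 kHz.

23.6 kHz, 38.92 kHz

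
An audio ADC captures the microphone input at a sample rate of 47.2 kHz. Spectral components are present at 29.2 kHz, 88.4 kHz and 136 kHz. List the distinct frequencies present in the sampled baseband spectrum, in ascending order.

5.6 kHz, 6 kHz, 18 kHz

fs/2 = 23.6 kHz.
29.2 kHz > fs/2 = 23.6 kHz, folds to fs − 29.2 kHz = 18 kHz.
88.4 kHz mod fs = 41.2 kHz.
41.2 kHz > fs/2 = 23.6 kHz, folds to fs − 41.2 kHz = 6 kHz.
136 kHz mod fs = 41.6 kHz.
41.6 kHz > fs/2 = 23.6 kHz, folds to fs − 41.6 kHz = 5.6 kHz.
Distinct values: {5.6 kHz, 6 kHz, 18 kHz}.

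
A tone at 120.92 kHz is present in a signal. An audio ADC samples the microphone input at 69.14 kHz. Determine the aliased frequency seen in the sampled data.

120.92 kHz mod fs = 51.78 kHz.
51.78 kHz > fs/2 = 34.57 kHz, folds to fs − 51.78 kHz = 17.36 kHz.

17.36 kHz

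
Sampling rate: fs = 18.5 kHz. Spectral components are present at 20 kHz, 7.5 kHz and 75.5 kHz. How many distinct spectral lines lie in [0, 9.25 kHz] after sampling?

2

fs/2 = 9.25 kHz.
20 kHz mod fs = 1.5 kHz.
1.5 kHz ≤ fs/2 = 9.25 kHz, appears at 1.5 kHz.
7.5 kHz ≤ fs/2 = 9.25 kHz, passes unchanged.
75.5 kHz mod fs = 1.5 kHz.
1.5 kHz ≤ fs/2 = 9.25 kHz, appears at 1.5 kHz.
Distinct values: {1.5 kHz, 7.5 kHz} → 2.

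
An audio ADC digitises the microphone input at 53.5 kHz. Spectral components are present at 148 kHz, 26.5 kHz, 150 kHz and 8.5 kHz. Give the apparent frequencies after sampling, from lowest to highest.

8.5 kHz, 10.5 kHz, 12.5 kHz, 26.5 kHz

fs/2 = 26.75 kHz.
148 kHz mod fs = 41 kHz.
41 kHz > fs/2 = 26.75 kHz, folds to fs − 41 kHz = 12.5 kHz.
26.5 kHz ≤ fs/2 = 26.75 kHz, passes unchanged.
150 kHz mod fs = 43 kHz.
43 kHz > fs/2 = 26.75 kHz, folds to fs − 43 kHz = 10.5 kHz.
8.5 kHz ≤ fs/2 = 26.75 kHz, passes unchanged.
Distinct values: {8.5 kHz, 10.5 kHz, 12.5 kHz, 26.5 kHz}.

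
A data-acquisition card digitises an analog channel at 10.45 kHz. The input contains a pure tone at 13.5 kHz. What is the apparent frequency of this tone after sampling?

13.5 kHz mod fs = 3.05 kHz.
3.05 kHz ≤ fs/2 = 5.225 kHz, appears at 3.05 kHz.

3.05 kHz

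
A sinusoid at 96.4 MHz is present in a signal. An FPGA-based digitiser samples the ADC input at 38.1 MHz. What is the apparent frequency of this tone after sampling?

96.4 MHz mod fs = 20.2 MHz.
20.2 MHz > fs/2 = 19.05 MHz, folds to fs − 20.2 MHz = 17.9 MHz.

17.9 MHz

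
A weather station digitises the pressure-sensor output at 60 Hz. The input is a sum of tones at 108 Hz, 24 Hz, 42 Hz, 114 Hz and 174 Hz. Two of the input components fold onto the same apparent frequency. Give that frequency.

fs/2 = 30 Hz.
108 Hz mod fs = 48 Hz.
48 Hz > fs/2 = 30 Hz, folds to fs − 48 Hz = 12 Hz.
24 Hz ≤ fs/2 = 30 Hz, passes unchanged.
42 Hz > fs/2 = 30 Hz, folds to fs − 42 Hz = 18 Hz.
114 Hz mod fs = 54 Hz.
54 Hz > fs/2 = 30 Hz, folds to fs − 54 Hz = 6 Hz.
174 Hz mod fs = 54 Hz.
54 Hz > fs/2 = 30 Hz, folds to fs − 54 Hz = 6 Hz.
114 Hz and 174 Hz both map to 6 Hz.

6 Hz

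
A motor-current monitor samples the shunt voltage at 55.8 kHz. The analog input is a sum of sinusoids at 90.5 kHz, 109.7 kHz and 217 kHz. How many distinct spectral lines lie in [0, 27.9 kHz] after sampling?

fs/2 = 27.9 kHz.
90.5 kHz mod fs = 34.7 kHz.
34.7 kHz > fs/2 = 27.9 kHz, folds to fs − 34.7 kHz = 21.1 kHz.
109.7 kHz mod fs = 53.9 kHz.
53.9 kHz > fs/2 = 27.9 kHz, folds to fs − 53.9 kHz = 1.9 kHz.
217 kHz mod fs = 49.6 kHz.
49.6 kHz > fs/2 = 27.9 kHz, folds to fs − 49.6 kHz = 6.2 kHz.
Distinct values: {1.9 kHz, 6.2 kHz, 21.1 kHz} → 3.

3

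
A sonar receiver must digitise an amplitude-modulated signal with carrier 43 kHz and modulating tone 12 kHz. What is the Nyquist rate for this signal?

110 kHz

AM sidebands sit at fc ± fm = 31 kHz and 55 kHz.
Highest-frequency component: 55 kHz.
Nyquist rate = 2 × 55 kHz = 110 kHz.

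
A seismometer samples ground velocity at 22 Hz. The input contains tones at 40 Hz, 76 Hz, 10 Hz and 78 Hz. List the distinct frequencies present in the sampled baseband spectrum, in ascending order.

4 Hz, 10 Hz

fs/2 = 11 Hz.
40 Hz mod fs = 18 Hz.
18 Hz > fs/2 = 11 Hz, folds to fs − 18 Hz = 4 Hz.
76 Hz mod fs = 10 Hz.
10 Hz ≤ fs/2 = 11 Hz, appears at 10 Hz.
10 Hz ≤ fs/2 = 11 Hz, passes unchanged.
78 Hz mod fs = 12 Hz.
12 Hz > fs/2 = 11 Hz, folds to fs − 12 Hz = 10 Hz.
Distinct values: {4 Hz, 10 Hz}.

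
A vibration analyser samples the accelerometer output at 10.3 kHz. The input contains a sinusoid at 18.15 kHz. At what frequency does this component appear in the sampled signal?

18.15 kHz mod fs = 7.85 kHz.
7.85 kHz > fs/2 = 5.15 kHz, folds to fs − 7.85 kHz = 2.45 kHz.

2.45 kHz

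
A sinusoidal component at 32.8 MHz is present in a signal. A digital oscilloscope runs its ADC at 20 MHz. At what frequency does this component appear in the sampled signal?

32.8 MHz mod fs = 12.8 MHz.
12.8 MHz > fs/2 = 10 MHz, folds to fs − 12.8 MHz = 7.2 MHz.

7.2 MHz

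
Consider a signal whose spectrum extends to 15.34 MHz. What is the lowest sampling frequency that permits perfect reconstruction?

Nyquist rate = 2 × 15.34 MHz = 30.68 MHz.

30.68 MHz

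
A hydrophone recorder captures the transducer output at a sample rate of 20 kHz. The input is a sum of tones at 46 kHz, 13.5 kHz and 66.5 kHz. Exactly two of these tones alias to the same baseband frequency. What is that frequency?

fs/2 = 10 kHz.
46 kHz mod fs = 6 kHz.
6 kHz ≤ fs/2 = 10 kHz, appears at 6 kHz.
13.5 kHz > fs/2 = 10 kHz, folds to fs − 13.5 kHz = 6.5 kHz.
66.5 kHz mod fs = 6.5 kHz.
6.5 kHz ≤ fs/2 = 10 kHz, appears at 6.5 kHz.
13.5 kHz and 66.5 kHz both map to 6.5 kHz.

6.5 kHz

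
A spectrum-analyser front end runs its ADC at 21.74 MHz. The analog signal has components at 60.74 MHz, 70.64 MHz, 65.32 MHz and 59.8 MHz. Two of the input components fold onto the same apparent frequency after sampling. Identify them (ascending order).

59.8 MHz, 70.64 MHz

fs/2 = 10.87 MHz.
60.74 MHz mod fs = 17.26 MHz.
17.26 MHz > fs/2 = 10.87 MHz, folds to fs − 17.26 MHz = 4.48 MHz.
70.64 MHz mod fs = 5.42 MHz.
5.42 MHz ≤ fs/2 = 10.87 MHz, appears at 5.42 MHz.
65.32 MHz mod fs = 0.1 MHz.
0.1 MHz ≤ fs/2 = 10.87 MHz, appears at 0.1 MHz.
59.8 MHz mod fs = 16.32 MHz.
16.32 MHz > fs/2 = 10.87 MHz, folds to fs − 16.32 MHz = 5.42 MHz.
59.8 MHz and 70.64 MHz both map to 5.42 MHz.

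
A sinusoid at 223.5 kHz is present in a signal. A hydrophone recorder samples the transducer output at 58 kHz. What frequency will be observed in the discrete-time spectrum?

223.5 kHz mod fs = 49.5 kHz.
49.5 kHz > fs/2 = 29 kHz, folds to fs − 49.5 kHz = 8.5 kHz.

8.5 kHz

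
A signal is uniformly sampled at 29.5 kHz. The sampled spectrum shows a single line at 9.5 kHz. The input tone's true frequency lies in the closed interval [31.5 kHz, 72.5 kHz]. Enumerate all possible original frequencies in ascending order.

39 kHz, 49.5 kHz, 68.5 kHz

Frequencies that alias to 9.5 kHz are k·fs ± 9.5 kHz for integer k ≥ 0.
k=0: 9.5 kHz.
k=1: 20 kHz, 39 kHz.
k=2: 49.5 kHz, 68.5 kHz.
k=3: 79 kHz, 98 kHz.
Within [31.5 kHz, 72.5 kHz]: 39 kHz, 49.5 kHz, 68.5 kHz.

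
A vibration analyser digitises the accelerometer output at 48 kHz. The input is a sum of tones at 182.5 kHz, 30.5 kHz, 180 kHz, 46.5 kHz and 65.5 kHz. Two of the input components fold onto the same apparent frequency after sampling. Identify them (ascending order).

fs/2 = 24 kHz.
182.5 kHz mod fs = 38.5 kHz.
38.5 kHz > fs/2 = 24 kHz, folds to fs − 38.5 kHz = 9.5 kHz.
30.5 kHz > fs/2 = 24 kHz, folds to fs − 30.5 kHz = 17.5 kHz.
180 kHz mod fs = 36 kHz.
36 kHz > fs/2 = 24 kHz, folds to fs − 36 kHz = 12 kHz.
46.5 kHz > fs/2 = 24 kHz, folds to fs − 46.5 kHz = 1.5 kHz.
65.5 kHz mod fs = 17.5 kHz.
17.5 kHz ≤ fs/2 = 24 kHz, appears at 17.5 kHz.
30.5 kHz and 65.5 kHz both map to 17.5 kHz.

30.5 kHz, 65.5 kHz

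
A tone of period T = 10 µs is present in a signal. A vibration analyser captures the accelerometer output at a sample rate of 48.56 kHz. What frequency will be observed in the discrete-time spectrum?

2.88 kHz

T = 10 µs → f = 1/T = 100 kHz.
100 kHz mod fs = 2.88 kHz.
2.88 kHz ≤ fs/2 = 24.28 kHz, appears at 2.88 kHz.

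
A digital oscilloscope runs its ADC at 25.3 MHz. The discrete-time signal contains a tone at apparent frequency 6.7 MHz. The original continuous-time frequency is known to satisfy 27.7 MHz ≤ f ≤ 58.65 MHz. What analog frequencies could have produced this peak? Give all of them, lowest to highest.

Frequencies that alias to 6.7 MHz are k·fs ± 6.7 MHz for integer k ≥ 0.
k=0: 6.7 MHz.
k=1: 18.6 MHz, 32 MHz.
k=2: 43.9 MHz, 57.3 MHz.
k=3: 69.2 MHz, 82.6 MHz.
Within [27.7 MHz, 58.65 MHz]: 32 MHz, 43.9 MHz, 57.3 MHz.

32 MHz, 43.9 MHz, 57.3 MHz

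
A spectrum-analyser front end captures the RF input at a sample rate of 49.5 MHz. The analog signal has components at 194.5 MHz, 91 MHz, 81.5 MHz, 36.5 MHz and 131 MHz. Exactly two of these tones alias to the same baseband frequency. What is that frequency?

17.5 MHz

fs/2 = 24.75 MHz.
194.5 MHz mod fs = 46 MHz.
46 MHz > fs/2 = 24.75 MHz, folds to fs − 46 MHz = 3.5 MHz.
91 MHz mod fs = 41.5 MHz.
41.5 MHz > fs/2 = 24.75 MHz, folds to fs − 41.5 MHz = 8 MHz.
81.5 MHz mod fs = 32 MHz.
32 MHz > fs/2 = 24.75 MHz, folds to fs − 32 MHz = 17.5 MHz.
36.5 MHz > fs/2 = 24.75 MHz, folds to fs − 36.5 MHz = 13 MHz.
131 MHz mod fs = 32 MHz.
32 MHz > fs/2 = 24.75 MHz, folds to fs − 32 MHz = 17.5 MHz.
81.5 MHz and 131 MHz both map to 17.5 MHz.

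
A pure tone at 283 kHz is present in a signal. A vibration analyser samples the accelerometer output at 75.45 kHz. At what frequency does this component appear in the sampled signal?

18.8 kHz

283 kHz mod fs = 56.65 kHz.
56.65 kHz > fs/2 = 37.725 kHz, folds to fs − 56.65 kHz = 18.8 kHz.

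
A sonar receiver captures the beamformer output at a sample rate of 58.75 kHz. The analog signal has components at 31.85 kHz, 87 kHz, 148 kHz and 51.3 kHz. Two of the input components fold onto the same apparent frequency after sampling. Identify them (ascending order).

fs/2 = 29.375 kHz.
31.85 kHz > fs/2 = 29.375 kHz, folds to fs − 31.85 kHz = 26.9 kHz.
87 kHz mod fs = 28.25 kHz.
28.25 kHz ≤ fs/2 = 29.375 kHz, appears at 28.25 kHz.
148 kHz mod fs = 30.5 kHz.
30.5 kHz > fs/2 = 29.375 kHz, folds to fs − 30.5 kHz = 28.25 kHz.
51.3 kHz > fs/2 = 29.375 kHz, folds to fs − 51.3 kHz = 7.45 kHz.
87 kHz and 148 kHz both map to 28.25 kHz.

87 kHz, 148 kHz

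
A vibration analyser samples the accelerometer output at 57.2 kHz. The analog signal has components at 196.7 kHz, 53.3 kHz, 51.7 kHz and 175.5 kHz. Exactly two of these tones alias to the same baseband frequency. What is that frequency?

3.9 kHz

fs/2 = 28.6 kHz.
196.7 kHz mod fs = 25.1 kHz.
25.1 kHz ≤ fs/2 = 28.6 kHz, appears at 25.1 kHz.
53.3 kHz > fs/2 = 28.6 kHz, folds to fs − 53.3 kHz = 3.9 kHz.
51.7 kHz > fs/2 = 28.6 kHz, folds to fs − 51.7 kHz = 5.5 kHz.
175.5 kHz mod fs = 3.9 kHz.
3.9 kHz ≤ fs/2 = 28.6 kHz, appears at 3.9 kHz.
53.3 kHz and 175.5 kHz both map to 3.9 kHz.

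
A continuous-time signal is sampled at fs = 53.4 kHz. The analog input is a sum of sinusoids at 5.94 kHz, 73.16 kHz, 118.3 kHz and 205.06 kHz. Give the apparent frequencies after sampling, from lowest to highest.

fs/2 = 26.7 kHz.
5.94 kHz ≤ fs/2 = 26.7 kHz, passes unchanged.
73.16 kHz mod fs = 19.76 kHz.
19.76 kHz ≤ fs/2 = 26.7 kHz, appears at 19.76 kHz.
118.3 kHz mod fs = 11.5 kHz.
11.5 kHz ≤ fs/2 = 26.7 kHz, appears at 11.5 kHz.
205.06 kHz mod fs = 44.86 kHz.
44.86 kHz > fs/2 = 26.7 kHz, folds to fs − 44.86 kHz = 8.54 kHz.
Distinct values: {5.94 kHz, 8.54 kHz, 11.5 kHz, 19.76 kHz}.

5.94 kHz, 8.54 kHz, 11.5 kHz, 19.76 kHz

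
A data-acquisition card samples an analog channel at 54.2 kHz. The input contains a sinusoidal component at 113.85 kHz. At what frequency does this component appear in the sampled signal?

113.85 kHz mod fs = 5.45 kHz.
5.45 kHz ≤ fs/2 = 27.1 kHz, appears at 5.45 kHz.

5.45 kHz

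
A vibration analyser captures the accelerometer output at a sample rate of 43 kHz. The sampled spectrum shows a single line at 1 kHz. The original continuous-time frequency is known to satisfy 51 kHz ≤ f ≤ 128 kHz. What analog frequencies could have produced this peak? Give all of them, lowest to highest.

Frequencies that alias to 1 kHz are k·fs ± 1 kHz for integer k ≥ 0.
k=0: 1 kHz.
k=1: 42 kHz, 44 kHz.
k=2: 85 kHz, 87 kHz.
k=3: 128 kHz, 130 kHz.
k=4: 171 kHz, 173 kHz.
Within [51 kHz, 128 kHz]: 85 kHz, 87 kHz, 128 kHz.

85 kHz, 87 kHz, 128 kHz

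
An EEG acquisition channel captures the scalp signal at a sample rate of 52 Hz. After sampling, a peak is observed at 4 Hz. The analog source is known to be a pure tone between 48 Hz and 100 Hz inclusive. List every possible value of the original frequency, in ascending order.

Frequencies that alias to 4 Hz are k·fs ± 4 Hz for integer k ≥ 0.
k=0: 4 Hz.
k=1: 48 Hz, 56 Hz.
k=2: 100 Hz, 108 Hz.
k=3: 152 Hz, 160 Hz.
Within [48 Hz, 100 Hz]: 48 Hz, 56 Hz, 100 Hz.

48 Hz, 56 Hz, 100 Hz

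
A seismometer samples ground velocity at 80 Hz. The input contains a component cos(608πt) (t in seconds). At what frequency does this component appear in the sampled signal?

ω = 608π rad/s → f = ω/(2π) = 304 Hz.
304 Hz mod fs = 64 Hz.
64 Hz > fs/2 = 40 Hz, folds to fs − 64 Hz = 16 Hz.

16 Hz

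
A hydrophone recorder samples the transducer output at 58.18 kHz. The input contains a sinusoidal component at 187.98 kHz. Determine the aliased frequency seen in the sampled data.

187.98 kHz mod fs = 13.44 kHz.
13.44 kHz ≤ fs/2 = 29.09 kHz, appears at 13.44 kHz.

13.44 kHz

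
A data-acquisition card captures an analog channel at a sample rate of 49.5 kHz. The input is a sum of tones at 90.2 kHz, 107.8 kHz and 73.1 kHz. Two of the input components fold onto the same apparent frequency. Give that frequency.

8.8 kHz

fs/2 = 24.75 kHz.
90.2 kHz mod fs = 40.7 kHz.
40.7 kHz > fs/2 = 24.75 kHz, folds to fs − 40.7 kHz = 8.8 kHz.
107.8 kHz mod fs = 8.8 kHz.
8.8 kHz ≤ fs/2 = 24.75 kHz, appears at 8.8 kHz.
73.1 kHz mod fs = 23.6 kHz.
23.6 kHz ≤ fs/2 = 24.75 kHz, appears at 23.6 kHz.
90.2 kHz and 107.8 kHz both map to 8.8 kHz.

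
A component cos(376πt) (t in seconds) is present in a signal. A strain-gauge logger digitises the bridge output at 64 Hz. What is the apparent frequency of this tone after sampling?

ω = 376π rad/s → f = ω/(2π) = 188 Hz.
188 Hz mod fs = 60 Hz.
60 Hz > fs/2 = 32 Hz, folds to fs − 60 Hz = 4 Hz.

4 Hz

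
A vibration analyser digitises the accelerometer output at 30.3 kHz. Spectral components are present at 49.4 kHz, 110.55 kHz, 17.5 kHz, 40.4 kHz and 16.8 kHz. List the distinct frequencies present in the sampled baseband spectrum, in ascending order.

fs/2 = 15.15 kHz.
49.4 kHz mod fs = 19.1 kHz.
19.1 kHz > fs/2 = 15.15 kHz, folds to fs − 19.1 kHz = 11.2 kHz.
110.55 kHz mod fs = 19.65 kHz.
19.65 kHz > fs/2 = 15.15 kHz, folds to fs − 19.65 kHz = 10.65 kHz.
17.5 kHz > fs/2 = 15.15 kHz, folds to fs − 17.5 kHz = 12.8 kHz.
40.4 kHz mod fs = 10.1 kHz.
10.1 kHz ≤ fs/2 = 15.15 kHz, appears at 10.1 kHz.
16.8 kHz > fs/2 = 15.15 kHz, folds to fs − 16.8 kHz = 13.5 kHz.
Distinct values: {10.1 kHz, 10.65 kHz, 11.2 kHz, 12.8 kHz, 13.5 kHz}.

10.1 kHz, 10.65 kHz, 11.2 kHz, 12.8 kHz, 13.5 kHz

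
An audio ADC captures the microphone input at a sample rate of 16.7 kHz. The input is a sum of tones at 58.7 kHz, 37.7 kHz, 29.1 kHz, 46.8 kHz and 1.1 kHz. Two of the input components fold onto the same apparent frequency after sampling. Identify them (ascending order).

fs/2 = 8.35 kHz.
58.7 kHz mod fs = 8.6 kHz.
8.6 kHz > fs/2 = 8.35 kHz, folds to fs − 8.6 kHz = 8.1 kHz.
37.7 kHz mod fs = 4.3 kHz.
4.3 kHz ≤ fs/2 = 8.35 kHz, appears at 4.3 kHz.
29.1 kHz mod fs = 12.4 kHz.
12.4 kHz > fs/2 = 8.35 kHz, folds to fs − 12.4 kHz = 4.3 kHz.
46.8 kHz mod fs = 13.4 kHz.
13.4 kHz > fs/2 = 8.35 kHz, folds to fs − 13.4 kHz = 3.3 kHz.
1.1 kHz ≤ fs/2 = 8.35 kHz, passes unchanged.
29.1 kHz and 37.7 kHz both map to 4.3 kHz.

29.1 kHz, 37.7 kHz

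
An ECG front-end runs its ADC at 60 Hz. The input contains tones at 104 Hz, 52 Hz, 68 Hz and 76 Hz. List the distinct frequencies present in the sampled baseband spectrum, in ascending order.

fs/2 = 30 Hz.
104 Hz mod fs = 44 Hz.
44 Hz > fs/2 = 30 Hz, folds to fs − 44 Hz = 16 Hz.
52 Hz > fs/2 = 30 Hz, folds to fs − 52 Hz = 8 Hz.
68 Hz mod fs = 8 Hz.
8 Hz ≤ fs/2 = 30 Hz, appears at 8 Hz.
76 Hz mod fs = 16 Hz.
16 Hz ≤ fs/2 = 30 Hz, appears at 16 Hz.
Distinct values: {8 Hz, 16 Hz}.

8 Hz, 16 Hz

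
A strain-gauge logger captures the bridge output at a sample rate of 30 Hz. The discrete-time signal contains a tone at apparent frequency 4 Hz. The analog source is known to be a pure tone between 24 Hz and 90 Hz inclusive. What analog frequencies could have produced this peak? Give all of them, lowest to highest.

Frequencies that alias to 4 Hz are k·fs ± 4 Hz for integer k ≥ 0.
k=0: 4 Hz.
k=1: 26 Hz, 34 Hz.
k=2: 56 Hz, 64 Hz.
k=3: 86 Hz, 94 Hz.
k=4: 116 Hz, 124 Hz.
Within [24 Hz, 90 Hz]: 26 Hz, 34 Hz, 56 Hz, 64 Hz, 86 Hz.

26 Hz, 34 Hz, 56 Hz, 64 Hz, 86 Hz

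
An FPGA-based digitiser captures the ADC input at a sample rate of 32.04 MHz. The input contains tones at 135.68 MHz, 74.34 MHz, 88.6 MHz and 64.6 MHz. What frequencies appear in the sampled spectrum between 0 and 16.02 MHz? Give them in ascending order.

0.52 MHz, 7.52 MHz, 10.26 MHz

fs/2 = 16.02 MHz.
135.68 MHz mod fs = 7.52 MHz.
7.52 MHz ≤ fs/2 = 16.02 MHz, appears at 7.52 MHz.
74.34 MHz mod fs = 10.26 MHz.
10.26 MHz ≤ fs/2 = 16.02 MHz, appears at 10.26 MHz.
88.6 MHz mod fs = 24.52 MHz.
24.52 MHz > fs/2 = 16.02 MHz, folds to fs − 24.52 MHz = 7.52 MHz.
64.6 MHz mod fs = 0.52 MHz.
0.52 MHz ≤ fs/2 = 16.02 MHz, appears at 0.52 MHz.
Distinct values: {0.52 MHz, 7.52 MHz, 10.26 MHz}.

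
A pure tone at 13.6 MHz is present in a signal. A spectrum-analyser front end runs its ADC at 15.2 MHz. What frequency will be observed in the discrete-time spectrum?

1.6 MHz

13.6 MHz > fs/2 = 7.6 MHz, folds to fs − 13.6 MHz = 1.6 MHz.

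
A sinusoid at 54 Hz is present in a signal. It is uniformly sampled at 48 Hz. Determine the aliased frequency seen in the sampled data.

54 Hz mod fs = 6 Hz.
6 Hz ≤ fs/2 = 24 Hz, appears at 6 Hz.

6 Hz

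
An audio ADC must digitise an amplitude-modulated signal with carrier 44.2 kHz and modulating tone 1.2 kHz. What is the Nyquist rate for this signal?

90.8 kHz

AM sidebands sit at fc ± fm = 43 kHz and 45.4 kHz.
Highest-frequency component: 45.4 kHz.
Nyquist rate = 2 × 45.4 kHz = 90.8 kHz.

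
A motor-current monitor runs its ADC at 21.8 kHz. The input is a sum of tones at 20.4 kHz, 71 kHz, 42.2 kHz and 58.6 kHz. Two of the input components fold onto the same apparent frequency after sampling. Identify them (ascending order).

fs/2 = 10.9 kHz.
20.4 kHz > fs/2 = 10.9 kHz, folds to fs − 20.4 kHz = 1.4 kHz.
71 kHz mod fs = 5.6 kHz.
5.6 kHz ≤ fs/2 = 10.9 kHz, appears at 5.6 kHz.
42.2 kHz mod fs = 20.4 kHz.
20.4 kHz > fs/2 = 10.9 kHz, folds to fs − 20.4 kHz = 1.4 kHz.
58.6 kHz mod fs = 15 kHz.
15 kHz > fs/2 = 10.9 kHz, folds to fs − 15 kHz = 6.8 kHz.
20.4 kHz and 42.2 kHz both map to 1.4 kHz.

20.4 kHz, 42.2 kHz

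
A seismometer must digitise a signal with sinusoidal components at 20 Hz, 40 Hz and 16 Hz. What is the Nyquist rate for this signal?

80 Hz

Highest-frequency component: 40 Hz.
Nyquist rate = 2 × 40 Hz = 80 Hz.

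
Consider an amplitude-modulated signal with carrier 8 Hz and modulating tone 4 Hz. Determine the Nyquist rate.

AM sidebands sit at fc ± fm = 4 Hz and 12 Hz.
Highest-frequency component: 12 Hz.
Nyquist rate = 2 × 12 Hz = 24 Hz.

24 Hz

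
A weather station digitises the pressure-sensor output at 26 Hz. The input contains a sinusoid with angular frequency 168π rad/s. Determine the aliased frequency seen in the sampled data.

ω = 168π rad/s → f = ω/(2π) = 84 Hz.
84 Hz mod fs = 6 Hz.
6 Hz ≤ fs/2 = 13 Hz, appears at 6 Hz.

6 Hz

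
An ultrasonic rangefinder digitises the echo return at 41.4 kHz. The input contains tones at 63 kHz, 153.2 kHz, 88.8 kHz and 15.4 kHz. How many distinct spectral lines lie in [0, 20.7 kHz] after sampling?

fs/2 = 20.7 kHz.
63 kHz mod fs = 21.6 kHz.
21.6 kHz > fs/2 = 20.7 kHz, folds to fs − 21.6 kHz = 19.8 kHz.
153.2 kHz mod fs = 29 kHz.
29 kHz > fs/2 = 20.7 kHz, folds to fs − 29 kHz = 12.4 kHz.
88.8 kHz mod fs = 6 kHz.
6 kHz ≤ fs/2 = 20.7 kHz, appears at 6 kHz.
15.4 kHz ≤ fs/2 = 20.7 kHz, passes unchanged.
Distinct values: {6 kHz, 12.4 kHz, 15.4 kHz, 19.8 kHz} → 4.

4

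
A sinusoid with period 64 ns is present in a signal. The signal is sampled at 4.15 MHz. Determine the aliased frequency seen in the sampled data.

0.975 MHz

T = 64 ns → f = 1/T = 15.625 MHz.
15.625 MHz mod fs = 3.175 MHz.
3.175 MHz > fs/2 = 2.075 MHz, folds to fs − 3.175 MHz = 0.975 MHz.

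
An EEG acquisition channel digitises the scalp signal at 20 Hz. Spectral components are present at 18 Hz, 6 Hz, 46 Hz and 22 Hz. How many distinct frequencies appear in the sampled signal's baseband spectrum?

2

fs/2 = 10 Hz.
18 Hz > fs/2 = 10 Hz, folds to fs − 18 Hz = 2 Hz.
6 Hz ≤ fs/2 = 10 Hz, passes unchanged.
46 Hz mod fs = 6 Hz.
6 Hz ≤ fs/2 = 10 Hz, appears at 6 Hz.
22 Hz mod fs = 2 Hz.
2 Hz ≤ fs/2 = 10 Hz, appears at 2 Hz.
Distinct values: {2 Hz, 6 Hz} → 2.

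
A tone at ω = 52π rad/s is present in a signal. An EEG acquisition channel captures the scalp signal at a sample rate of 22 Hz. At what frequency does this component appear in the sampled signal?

ω = 52π rad/s → f = ω/(2π) = 26 Hz.
26 Hz mod fs = 4 Hz.
4 Hz ≤ fs/2 = 11 Hz, appears at 4 Hz.

4 Hz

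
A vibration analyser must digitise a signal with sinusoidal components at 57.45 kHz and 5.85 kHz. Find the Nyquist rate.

114.9 kHz

Highest-frequency component: 57.45 kHz.
Nyquist rate = 2 × 57.45 kHz = 114.9 kHz.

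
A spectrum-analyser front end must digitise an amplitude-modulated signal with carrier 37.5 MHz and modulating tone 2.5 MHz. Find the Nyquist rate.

80 MHz

AM sidebands sit at fc ± fm = 35 MHz and 40 MHz.
Highest-frequency component: 40 MHz.
Nyquist rate = 2 × 40 MHz = 80 MHz.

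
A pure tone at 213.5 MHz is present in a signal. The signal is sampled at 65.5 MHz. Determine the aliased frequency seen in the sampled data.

213.5 MHz mod fs = 17 MHz.
17 MHz ≤ fs/2 = 32.75 MHz, appears at 17 MHz.

17 MHz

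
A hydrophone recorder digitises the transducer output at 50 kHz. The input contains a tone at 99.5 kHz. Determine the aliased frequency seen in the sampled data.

99.5 kHz mod fs = 49.5 kHz.
49.5 kHz > fs/2 = 25 kHz, folds to fs − 49.5 kHz = 0.5 kHz.

0.5 kHz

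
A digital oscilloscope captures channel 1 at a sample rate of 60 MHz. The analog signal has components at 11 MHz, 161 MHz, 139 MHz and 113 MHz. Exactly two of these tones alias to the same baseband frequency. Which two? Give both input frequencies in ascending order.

fs/2 = 30 MHz.
11 MHz ≤ fs/2 = 30 MHz, passes unchanged.
161 MHz mod fs = 41 MHz.
41 MHz > fs/2 = 30 MHz, folds to fs − 41 MHz = 19 MHz.
139 MHz mod fs = 19 MHz.
19 MHz ≤ fs/2 = 30 MHz, appears at 19 MHz.
113 MHz mod fs = 53 MHz.
53 MHz > fs/2 = 30 MHz, folds to fs − 53 MHz = 7 MHz.
139 MHz and 161 MHz both map to 19 MHz.

139 MHz, 161 MHz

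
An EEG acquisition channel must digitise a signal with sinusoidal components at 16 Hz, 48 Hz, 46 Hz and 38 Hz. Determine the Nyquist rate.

Highest-frequency component: 48 Hz.
Nyquist rate = 2 × 48 Hz = 96 Hz.

96 Hz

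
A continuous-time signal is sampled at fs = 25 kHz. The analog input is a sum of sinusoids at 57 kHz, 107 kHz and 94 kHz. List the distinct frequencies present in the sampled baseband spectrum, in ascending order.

6 kHz, 7 kHz

fs/2 = 12.5 kHz.
57 kHz mod fs = 7 kHz.
7 kHz ≤ fs/2 = 12.5 kHz, appears at 7 kHz.
107 kHz mod fs = 7 kHz.
7 kHz ≤ fs/2 = 12.5 kHz, appears at 7 kHz.
94 kHz mod fs = 19 kHz.
19 kHz > fs/2 = 12.5 kHz, folds to fs − 19 kHz = 6 kHz.
Distinct values: {6 kHz, 7 kHz}.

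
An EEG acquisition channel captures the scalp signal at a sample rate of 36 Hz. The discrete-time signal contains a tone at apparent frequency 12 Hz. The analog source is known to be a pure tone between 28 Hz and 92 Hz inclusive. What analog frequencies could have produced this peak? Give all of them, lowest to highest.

Frequencies that alias to 12 Hz are k·fs ± 12 Hz for integer k ≥ 0.
k=0: 12 Hz.
k=1: 24 Hz, 48 Hz.
k=2: 60 Hz, 84 Hz.
k=3: 96 Hz, 120 Hz.
Within [28 Hz, 92 Hz]: 48 Hz, 60 Hz, 84 Hz.

48 Hz, 60 Hz, 84 Hz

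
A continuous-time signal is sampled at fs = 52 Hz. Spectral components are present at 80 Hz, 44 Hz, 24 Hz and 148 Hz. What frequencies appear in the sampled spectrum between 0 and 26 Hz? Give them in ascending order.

8 Hz, 24 Hz

fs/2 = 26 Hz.
80 Hz mod fs = 28 Hz.
28 Hz > fs/2 = 26 Hz, folds to fs − 28 Hz = 24 Hz.
44 Hz > fs/2 = 26 Hz, folds to fs − 44 Hz = 8 Hz.
24 Hz ≤ fs/2 = 26 Hz, passes unchanged.
148 Hz mod fs = 44 Hz.
44 Hz > fs/2 = 26 Hz, folds to fs − 44 Hz = 8 Hz.
Distinct values: {8 Hz, 24 Hz}.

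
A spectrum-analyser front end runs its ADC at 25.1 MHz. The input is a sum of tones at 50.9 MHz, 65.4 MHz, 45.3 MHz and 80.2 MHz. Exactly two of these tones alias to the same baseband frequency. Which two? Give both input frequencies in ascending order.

fs/2 = 12.55 MHz.
50.9 MHz mod fs = 0.7 MHz.
0.7 MHz ≤ fs/2 = 12.55 MHz, appears at 0.7 MHz.
65.4 MHz mod fs = 15.2 MHz.
15.2 MHz > fs/2 = 12.55 MHz, folds to fs − 15.2 MHz = 9.9 MHz.
45.3 MHz mod fs = 20.2 MHz.
20.2 MHz > fs/2 = 12.55 MHz, folds to fs − 20.2 MHz = 4.9 MHz.
80.2 MHz mod fs = 4.9 MHz.
4.9 MHz ≤ fs/2 = 12.55 MHz, appears at 4.9 MHz.
45.3 MHz and 80.2 MHz both map to 4.9 MHz.

45.3 MHz, 80.2 MHz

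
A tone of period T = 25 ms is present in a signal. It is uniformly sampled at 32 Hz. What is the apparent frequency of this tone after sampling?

8 Hz

T = 25 ms → f = 1/T = 40 Hz.
40 Hz mod fs = 8 Hz.
8 Hz ≤ fs/2 = 16 Hz, appears at 8 Hz.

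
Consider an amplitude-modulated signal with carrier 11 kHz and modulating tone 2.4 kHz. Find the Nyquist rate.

26.8 kHz

AM sidebands sit at fc ± fm = 8.6 kHz and 13.4 kHz.
Highest-frequency component: 13.4 kHz.
Nyquist rate = 2 × 13.4 kHz = 26.8 kHz.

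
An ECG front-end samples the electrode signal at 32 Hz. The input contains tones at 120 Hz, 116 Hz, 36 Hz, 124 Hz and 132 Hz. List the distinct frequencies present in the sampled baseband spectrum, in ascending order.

4 Hz, 8 Hz, 12 Hz

fs/2 = 16 Hz.
120 Hz mod fs = 24 Hz.
24 Hz > fs/2 = 16 Hz, folds to fs − 24 Hz = 8 Hz.
116 Hz mod fs = 20 Hz.
20 Hz > fs/2 = 16 Hz, folds to fs − 20 Hz = 12 Hz.
36 Hz mod fs = 4 Hz.
4 Hz ≤ fs/2 = 16 Hz, appears at 4 Hz.
124 Hz mod fs = 28 Hz.
28 Hz > fs/2 = 16 Hz, folds to fs − 28 Hz = 4 Hz.
132 Hz mod fs = 4 Hz.
4 Hz ≤ fs/2 = 16 Hz, appears at 4 Hz.
Distinct values: {4 Hz, 8 Hz, 12 Hz}.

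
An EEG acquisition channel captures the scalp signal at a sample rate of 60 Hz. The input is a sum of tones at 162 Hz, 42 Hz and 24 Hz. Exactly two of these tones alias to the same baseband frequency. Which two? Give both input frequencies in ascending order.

42 Hz, 162 Hz

fs/2 = 30 Hz.
162 Hz mod fs = 42 Hz.
42 Hz > fs/2 = 30 Hz, folds to fs − 42 Hz = 18 Hz.
42 Hz > fs/2 = 30 Hz, folds to fs − 42 Hz = 18 Hz.
24 Hz ≤ fs/2 = 30 Hz, passes unchanged.
42 Hz and 162 Hz both map to 18 Hz.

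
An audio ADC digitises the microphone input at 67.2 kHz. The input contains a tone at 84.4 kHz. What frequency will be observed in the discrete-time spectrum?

84.4 kHz mod fs = 17.2 kHz.
17.2 kHz ≤ fs/2 = 33.6 kHz, appears at 17.2 kHz.

17.2 kHz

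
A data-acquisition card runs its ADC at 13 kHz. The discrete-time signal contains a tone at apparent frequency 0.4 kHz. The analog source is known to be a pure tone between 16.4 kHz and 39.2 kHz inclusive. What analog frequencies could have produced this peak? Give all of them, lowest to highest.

25.6 kHz, 26.4 kHz, 38.6 kHz

Frequencies that alias to 0.4 kHz are k·fs ± 0.4 kHz for integer k ≥ 0.
k=0: 0.4 kHz.
k=1: 12.6 kHz, 13.4 kHz.
k=2: 25.6 kHz, 26.4 kHz.
k=3: 38.6 kHz, 39.4 kHz.
k=4: 51.6 kHz, 52.4 kHz.
Within [16.4 kHz, 39.2 kHz]: 25.6 kHz, 26.4 kHz, 38.6 kHz.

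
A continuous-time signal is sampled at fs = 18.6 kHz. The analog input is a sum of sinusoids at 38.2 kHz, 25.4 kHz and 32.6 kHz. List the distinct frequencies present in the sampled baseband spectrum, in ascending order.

fs/2 = 9.3 kHz.
38.2 kHz mod fs = 1 kHz.
1 kHz ≤ fs/2 = 9.3 kHz, appears at 1 kHz.
25.4 kHz mod fs = 6.8 kHz.
6.8 kHz ≤ fs/2 = 9.3 kHz, appears at 6.8 kHz.
32.6 kHz mod fs = 14 kHz.
14 kHz > fs/2 = 9.3 kHz, folds to fs − 14 kHz = 4.6 kHz.
Distinct values: {1 kHz, 4.6 kHz, 6.8 kHz}.

1 kHz, 4.6 kHz, 6.8 kHz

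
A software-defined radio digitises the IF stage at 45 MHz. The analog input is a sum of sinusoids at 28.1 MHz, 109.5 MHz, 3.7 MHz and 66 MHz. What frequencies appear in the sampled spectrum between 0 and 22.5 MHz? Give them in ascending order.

3.7 MHz, 16.9 MHz, 19.5 MHz, 21 MHz

fs/2 = 22.5 MHz.
28.1 MHz > fs/2 = 22.5 MHz, folds to fs − 28.1 MHz = 16.9 MHz.
109.5 MHz mod fs = 19.5 MHz.
19.5 MHz ≤ fs/2 = 22.5 MHz, appears at 19.5 MHz.
3.7 MHz ≤ fs/2 = 22.5 MHz, passes unchanged.
66 MHz mod fs = 21 MHz.
21 MHz ≤ fs/2 = 22.5 MHz, appears at 21 MHz.
Distinct values: {3.7 MHz, 16.9 MHz, 19.5 MHz, 21 MHz}.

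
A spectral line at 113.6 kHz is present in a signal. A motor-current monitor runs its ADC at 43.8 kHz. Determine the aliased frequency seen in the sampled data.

113.6 kHz mod fs = 26 kHz.
26 kHz > fs/2 = 21.9 kHz, folds to fs − 26 kHz = 17.8 kHz.

17.8 kHz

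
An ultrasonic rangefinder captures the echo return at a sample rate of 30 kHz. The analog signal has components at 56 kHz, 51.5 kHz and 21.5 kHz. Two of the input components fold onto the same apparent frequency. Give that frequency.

8.5 kHz

fs/2 = 15 kHz.
56 kHz mod fs = 26 kHz.
26 kHz > fs/2 = 15 kHz, folds to fs − 26 kHz = 4 kHz.
51.5 kHz mod fs = 21.5 kHz.
21.5 kHz > fs/2 = 15 kHz, folds to fs − 21.5 kHz = 8.5 kHz.
21.5 kHz > fs/2 = 15 kHz, folds to fs − 21.5 kHz = 8.5 kHz.
21.5 kHz and 51.5 kHz both map to 8.5 kHz.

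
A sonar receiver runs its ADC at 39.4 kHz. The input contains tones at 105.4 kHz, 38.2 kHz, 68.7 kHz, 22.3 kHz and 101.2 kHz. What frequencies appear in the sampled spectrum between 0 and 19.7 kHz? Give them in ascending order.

fs/2 = 19.7 kHz.
105.4 kHz mod fs = 26.6 kHz.
26.6 kHz > fs/2 = 19.7 kHz, folds to fs − 26.6 kHz = 12.8 kHz.
38.2 kHz > fs/2 = 19.7 kHz, folds to fs − 38.2 kHz = 1.2 kHz.
68.7 kHz mod fs = 29.3 kHz.
29.3 kHz > fs/2 = 19.7 kHz, folds to fs − 29.3 kHz = 10.1 kHz.
22.3 kHz > fs/2 = 19.7 kHz, folds to fs − 22.3 kHz = 17.1 kHz.
101.2 kHz mod fs = 22.4 kHz.
22.4 kHz > fs/2 = 19.7 kHz, folds to fs − 22.4 kHz = 17 kHz.
Distinct values: {1.2 kHz, 10.1 kHz, 12.8 kHz, 17 kHz, 17.1 kHz}.

1.2 kHz, 10.1 kHz, 12.8 kHz, 17 kHz, 17.1 kHz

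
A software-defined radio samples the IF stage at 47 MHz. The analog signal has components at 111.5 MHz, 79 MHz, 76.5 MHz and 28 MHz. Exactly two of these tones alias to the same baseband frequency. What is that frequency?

17.5 MHz

fs/2 = 23.5 MHz.
111.5 MHz mod fs = 17.5 MHz.
17.5 MHz ≤ fs/2 = 23.5 MHz, appears at 17.5 MHz.
79 MHz mod fs = 32 MHz.
32 MHz > fs/2 = 23.5 MHz, folds to fs − 32 MHz = 15 MHz.
76.5 MHz mod fs = 29.5 MHz.
29.5 MHz > fs/2 = 23.5 MHz, folds to fs − 29.5 MHz = 17.5 MHz.
28 MHz > fs/2 = 23.5 MHz, folds to fs − 28 MHz = 19 MHz.
76.5 MHz and 111.5 MHz both map to 17.5 MHz.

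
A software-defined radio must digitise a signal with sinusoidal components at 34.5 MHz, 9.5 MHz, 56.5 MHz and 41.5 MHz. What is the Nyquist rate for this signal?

113 MHz

Highest-frequency component: 56.5 MHz.
Nyquist rate = 2 × 56.5 MHz = 113 MHz.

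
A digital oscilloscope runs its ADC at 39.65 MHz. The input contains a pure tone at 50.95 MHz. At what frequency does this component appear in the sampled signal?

50.95 MHz mod fs = 11.3 MHz.
11.3 MHz ≤ fs/2 = 19.825 MHz, appears at 11.3 MHz.

11.3 MHz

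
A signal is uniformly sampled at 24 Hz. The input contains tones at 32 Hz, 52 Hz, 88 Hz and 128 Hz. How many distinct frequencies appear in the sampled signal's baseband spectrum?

2

fs/2 = 12 Hz.
32 Hz mod fs = 8 Hz.
8 Hz ≤ fs/2 = 12 Hz, appears at 8 Hz.
52 Hz mod fs = 4 Hz.
4 Hz ≤ fs/2 = 12 Hz, appears at 4 Hz.
88 Hz mod fs = 16 Hz.
16 Hz > fs/2 = 12 Hz, folds to fs − 16 Hz = 8 Hz.
128 Hz mod fs = 8 Hz.
8 Hz ≤ fs/2 = 12 Hz, appears at 8 Hz.
Distinct values: {4 Hz, 8 Hz} → 2.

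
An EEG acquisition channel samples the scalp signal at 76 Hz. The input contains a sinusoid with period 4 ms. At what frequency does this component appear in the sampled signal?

22 Hz

T = 4 ms → f = 1/T = 250 Hz.
250 Hz mod fs = 22 Hz.
22 Hz ≤ fs/2 = 38 Hz, appears at 22 Hz.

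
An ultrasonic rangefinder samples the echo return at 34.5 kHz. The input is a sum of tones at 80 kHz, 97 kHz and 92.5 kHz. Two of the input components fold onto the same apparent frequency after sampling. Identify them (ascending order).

fs/2 = 17.25 kHz.
80 kHz mod fs = 11 kHz.
11 kHz ≤ fs/2 = 17.25 kHz, appears at 11 kHz.
97 kHz mod fs = 28 kHz.
28 kHz > fs/2 = 17.25 kHz, folds to fs − 28 kHz = 6.5 kHz.
92.5 kHz mod fs = 23.5 kHz.
23.5 kHz > fs/2 = 17.25 kHz, folds to fs − 23.5 kHz = 11 kHz.
80 kHz and 92.5 kHz both map to 11 kHz.

80 kHz, 92.5 kHz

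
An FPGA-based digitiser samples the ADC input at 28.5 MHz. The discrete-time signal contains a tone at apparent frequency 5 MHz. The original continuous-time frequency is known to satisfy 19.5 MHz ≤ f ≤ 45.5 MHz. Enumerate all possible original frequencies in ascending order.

Frequencies that alias to 5 MHz are k·fs ± 5 MHz for integer k ≥ 0.
k=0: 5 MHz.
k=1: 23.5 MHz, 33.5 MHz.
k=2: 52 MHz, 62 MHz.
Within [19.5 MHz, 45.5 MHz]: 23.5 MHz, 33.5 MHz.

23.5 MHz, 33.5 MHz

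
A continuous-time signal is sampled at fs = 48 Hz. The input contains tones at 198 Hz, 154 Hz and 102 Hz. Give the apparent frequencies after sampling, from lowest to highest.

fs/2 = 24 Hz.
198 Hz mod fs = 6 Hz.
6 Hz ≤ fs/2 = 24 Hz, appears at 6 Hz.
154 Hz mod fs = 10 Hz.
10 Hz ≤ fs/2 = 24 Hz, appears at 10 Hz.
102 Hz mod fs = 6 Hz.
6 Hz ≤ fs/2 = 24 Hz, appears at 6 Hz.
Distinct values: {6 Hz, 10 Hz}.

6 Hz, 10 Hz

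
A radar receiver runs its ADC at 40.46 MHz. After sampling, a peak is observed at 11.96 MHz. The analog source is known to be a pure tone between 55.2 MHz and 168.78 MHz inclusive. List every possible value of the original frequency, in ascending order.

Frequencies that alias to 11.96 MHz are k·fs ± 11.96 MHz for integer k ≥ 0.
k=0: 11.96 MHz.
k=1: 28.5 MHz, 52.42 MHz.
k=2: 68.96 MHz, 92.88 MHz.
k=3: 109.42 MHz, 133.34 MHz.
k=4: 149.88 MHz, 173.8 MHz.
k=5: 190.34 MHz, 214.26 MHz.
Within [55.2 MHz, 168.78 MHz]: 68.96 MHz, 92.88 MHz, 109.42 MHz, 133.34 MHz, 149.88 MHz.

68.96 MHz, 92.88 MHz, 109.42 MHz, 133.34 MHz, 149.88 MHz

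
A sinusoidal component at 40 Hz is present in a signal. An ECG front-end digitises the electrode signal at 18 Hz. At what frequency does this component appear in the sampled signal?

4 Hz

40 Hz mod fs = 4 Hz.
4 Hz ≤ fs/2 = 9 Hz, appears at 4 Hz.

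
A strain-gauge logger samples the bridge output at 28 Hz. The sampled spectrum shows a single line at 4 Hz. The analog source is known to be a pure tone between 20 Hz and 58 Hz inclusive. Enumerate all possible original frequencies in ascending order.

Frequencies that alias to 4 Hz are k·fs ± 4 Hz for integer k ≥ 0.
k=0: 4 Hz.
k=1: 24 Hz, 32 Hz.
k=2: 52 Hz, 60 Hz.
k=3: 80 Hz, 88 Hz.
Within [20 Hz, 58 Hz]: 24 Hz, 32 Hz, 52 Hz.

24 Hz, 32 Hz, 52 Hz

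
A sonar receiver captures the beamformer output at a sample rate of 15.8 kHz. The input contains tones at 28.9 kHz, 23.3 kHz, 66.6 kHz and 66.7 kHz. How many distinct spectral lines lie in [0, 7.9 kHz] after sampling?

4

fs/2 = 7.9 kHz.
28.9 kHz mod fs = 13.1 kHz.
13.1 kHz > fs/2 = 7.9 kHz, folds to fs − 13.1 kHz = 2.7 kHz.
23.3 kHz mod fs = 7.5 kHz.
7.5 kHz ≤ fs/2 = 7.9 kHz, appears at 7.5 kHz.
66.6 kHz mod fs = 3.4 kHz.
3.4 kHz ≤ fs/2 = 7.9 kHz, appears at 3.4 kHz.
66.7 kHz mod fs = 3.5 kHz.
3.5 kHz ≤ fs/2 = 7.9 kHz, appears at 3.5 kHz.
Distinct values: {2.7 kHz, 3.4 kHz, 3.5 kHz, 7.5 kHz} → 4.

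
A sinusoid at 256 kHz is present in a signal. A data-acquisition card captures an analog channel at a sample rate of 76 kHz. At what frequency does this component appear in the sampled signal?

28 kHz

256 kHz mod fs = 28 kHz.
28 kHz ≤ fs/2 = 38 kHz, appears at 28 kHz.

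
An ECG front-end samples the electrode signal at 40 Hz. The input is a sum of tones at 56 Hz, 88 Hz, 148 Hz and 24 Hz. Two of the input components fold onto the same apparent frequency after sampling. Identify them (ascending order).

24 Hz, 56 Hz

fs/2 = 20 Hz.
56 Hz mod fs = 16 Hz.
16 Hz ≤ fs/2 = 20 Hz, appears at 16 Hz.
88 Hz mod fs = 8 Hz.
8 Hz ≤ fs/2 = 20 Hz, appears at 8 Hz.
148 Hz mod fs = 28 Hz.
28 Hz > fs/2 = 20 Hz, folds to fs − 28 Hz = 12 Hz.
24 Hz > fs/2 = 20 Hz, folds to fs − 24 Hz = 16 Hz.
24 Hz and 56 Hz both map to 16 Hz.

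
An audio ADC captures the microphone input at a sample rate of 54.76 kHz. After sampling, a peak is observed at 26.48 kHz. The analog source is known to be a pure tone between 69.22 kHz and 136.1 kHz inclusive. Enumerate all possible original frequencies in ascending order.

Frequencies that alias to 26.48 kHz are k·fs ± 26.48 kHz for integer k ≥ 0.
k=0: 26.48 kHz.
k=1: 28.28 kHz, 81.24 kHz.
k=2: 83.04 kHz, 136 kHz.
k=3: 137.8 kHz, 190.76 kHz.
Within [69.22 kHz, 136.1 kHz]: 81.24 kHz, 83.04 kHz, 136 kHz.

81.24 kHz, 83.04 kHz, 136 kHz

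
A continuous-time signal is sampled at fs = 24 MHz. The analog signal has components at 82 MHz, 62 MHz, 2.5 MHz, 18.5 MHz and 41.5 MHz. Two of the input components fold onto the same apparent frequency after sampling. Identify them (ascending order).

62 MHz, 82 MHz

fs/2 = 12 MHz.
82 MHz mod fs = 10 MHz.
10 MHz ≤ fs/2 = 12 MHz, appears at 10 MHz.
62 MHz mod fs = 14 MHz.
14 MHz > fs/2 = 12 MHz, folds to fs − 14 MHz = 10 MHz.
2.5 MHz ≤ fs/2 = 12 MHz, passes unchanged.
18.5 MHz > fs/2 = 12 MHz, folds to fs − 18.5 MHz = 5.5 MHz.
41.5 MHz mod fs = 17.5 MHz.
17.5 MHz > fs/2 = 12 MHz, folds to fs − 17.5 MHz = 6.5 MHz.
62 MHz and 82 MHz both map to 10 MHz.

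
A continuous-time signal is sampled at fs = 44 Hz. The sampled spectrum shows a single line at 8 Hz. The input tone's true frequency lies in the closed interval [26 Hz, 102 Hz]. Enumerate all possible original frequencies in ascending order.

Frequencies that alias to 8 Hz are k·fs ± 8 Hz for integer k ≥ 0.
k=0: 8 Hz.
k=1: 36 Hz, 52 Hz.
k=2: 80 Hz, 96 Hz.
k=3: 124 Hz, 140 Hz.
Within [26 Hz, 102 Hz]: 36 Hz, 52 Hz, 80 Hz, 96 Hz.

36 Hz, 52 Hz, 80 Hz, 96 Hz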